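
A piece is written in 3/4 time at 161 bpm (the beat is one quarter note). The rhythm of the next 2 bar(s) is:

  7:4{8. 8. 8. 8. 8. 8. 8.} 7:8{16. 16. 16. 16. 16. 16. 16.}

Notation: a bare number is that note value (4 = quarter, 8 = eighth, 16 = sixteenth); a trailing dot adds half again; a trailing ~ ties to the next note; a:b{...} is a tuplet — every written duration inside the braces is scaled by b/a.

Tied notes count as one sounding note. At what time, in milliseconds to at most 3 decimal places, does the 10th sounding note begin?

1. 0.0ms @ 0 + 159.716ms (3/7)
2. 159.716ms @ 3/7 + 159.716ms (3/7)
3. 319.432ms @ 6/7 + 159.716ms (3/7)
4. 479.148ms @ 9/7 + 159.716ms (3/7)
5. 638.864ms @ 12/7 + 159.716ms (3/7)
6. 798.58ms @ 15/7 + 159.716ms (3/7)
7. 958.296ms @ 18/7 + 159.716ms (3/7)
8. 1118.012ms @ 3 + 159.716ms (3/7)
9. 1277.728ms @ 24/7 + 159.716ms (3/7)
10. 1437.445ms @ 27/7 + 159.716ms (3/7)
11. 1597.161ms @ 30/7 + 159.716ms (3/7)
12. 1756.877ms @ 33/7 + 159.716ms (3/7)
13. 1916.593ms @ 36/7 + 159.716ms (3/7)
14. 2076.309ms @ 39/7 + 159.716ms (3/7)

note 10 onset = 27/7b = 1437.445ms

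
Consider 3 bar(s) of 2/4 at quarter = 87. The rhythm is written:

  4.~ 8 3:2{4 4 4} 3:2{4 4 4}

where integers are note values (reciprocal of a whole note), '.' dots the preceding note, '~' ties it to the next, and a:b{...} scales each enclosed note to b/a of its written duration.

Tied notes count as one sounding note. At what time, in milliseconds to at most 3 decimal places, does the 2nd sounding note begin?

note 2 onset = 2b = 1379.31ms

1. 0.0ms @ 0 + 1379.31ms (2)
2. 1379.31ms @ 2 + 459.77ms (2/3)
3. 1839.08ms @ 8/3 + 459.77ms (2/3)
4. 2298.851ms @ 10/3 + 459.77ms (2/3)
5. 2758.621ms @ 4 + 459.77ms (2/3)
6. 3218.391ms @ 14/3 + 459.77ms (2/3)
7. 3678.161ms @ 16/3 + 459.77ms (2/3)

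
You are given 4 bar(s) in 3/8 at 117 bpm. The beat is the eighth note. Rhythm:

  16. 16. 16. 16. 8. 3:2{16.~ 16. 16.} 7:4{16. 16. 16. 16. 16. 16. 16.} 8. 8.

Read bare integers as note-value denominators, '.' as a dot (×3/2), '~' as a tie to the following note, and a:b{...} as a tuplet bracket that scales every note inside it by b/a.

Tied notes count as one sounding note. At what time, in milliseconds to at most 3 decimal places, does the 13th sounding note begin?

note 13 onset = 57/7b = 4175.824ms

1. 0.0ms @ 0 + 384.615ms (3/4)
2. 384.615ms @ 3/4 + 384.615ms (3/4)
3. 769.231ms @ 3/2 + 384.615ms (3/4)
4. 1153.846ms @ 9/4 + 384.615ms (3/4)
5. 1538.462ms @ 3 + 769.231ms (3/2)
6. 2307.692ms @ 9/2 + 512.821ms (1)
7. 2820.513ms @ 11/2 + 256.41ms (1/2)
8. 3076.923ms @ 6 + 219.78ms (3/7)
9. 3296.703ms @ 45/7 + 219.78ms (3/7)
10. 3516.484ms @ 48/7 + 219.78ms (3/7)
11. 3736.264ms @ 51/7 + 219.78ms (3/7)
12. 3956.044ms @ 54/7 + 219.78ms (3/7)
13. 4175.824ms @ 57/7 + 219.78ms (3/7)
14. 4395.604ms @ 60/7 + 219.78ms (3/7)
15. 4615.385ms @ 9 + 769.231ms (3/2)
16. 5384.615ms @ 21/2 + 769.231ms (3/2)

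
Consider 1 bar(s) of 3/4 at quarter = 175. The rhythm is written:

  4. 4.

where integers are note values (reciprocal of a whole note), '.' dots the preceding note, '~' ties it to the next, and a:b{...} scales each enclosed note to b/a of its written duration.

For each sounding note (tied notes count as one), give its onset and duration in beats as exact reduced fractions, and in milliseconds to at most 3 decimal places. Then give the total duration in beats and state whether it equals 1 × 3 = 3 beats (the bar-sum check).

1) 0.0ms=0b +514.286ms=3/2b
2) 514.286ms=3/2b +514.286ms=3/2b
Σ=3b of 3 (175bpm 3/4) — PASS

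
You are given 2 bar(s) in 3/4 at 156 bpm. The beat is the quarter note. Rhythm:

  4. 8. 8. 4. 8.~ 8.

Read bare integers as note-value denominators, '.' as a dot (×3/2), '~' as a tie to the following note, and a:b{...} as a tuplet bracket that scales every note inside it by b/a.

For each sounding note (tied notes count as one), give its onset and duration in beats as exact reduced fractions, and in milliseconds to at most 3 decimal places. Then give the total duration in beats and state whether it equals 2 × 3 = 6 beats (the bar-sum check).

1) 0.0ms=0b +576.923ms=3/2b
2) 576.923ms=3/2b +288.462ms=3/4b
3) 865.385ms=9/4b +288.462ms=3/4b
4) 1153.846ms=3b +576.923ms=3/2b
5) 1730.769ms=9/2b +576.923ms=3/2b
Σ=6b of 6 (156bpm 3/4) — PASS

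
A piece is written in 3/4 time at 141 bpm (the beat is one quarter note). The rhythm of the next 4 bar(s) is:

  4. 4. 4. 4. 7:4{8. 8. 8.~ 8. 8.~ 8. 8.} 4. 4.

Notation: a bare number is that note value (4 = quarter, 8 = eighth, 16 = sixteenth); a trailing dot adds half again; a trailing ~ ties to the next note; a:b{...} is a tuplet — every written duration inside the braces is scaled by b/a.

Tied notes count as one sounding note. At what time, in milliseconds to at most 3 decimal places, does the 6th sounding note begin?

1. 0.0ms @ 0 + 638.298ms (3/2)
2. 638.298ms @ 3/2 + 638.298ms (3/2)
3. 1276.596ms @ 3 + 638.298ms (3/2)
4. 1914.894ms @ 9/2 + 638.298ms (3/2)
5. 2553.191ms @ 6 + 182.371ms (3/7)
6. 2735.562ms @ 45/7 + 182.371ms (3/7)
7. 2917.933ms @ 48/7 + 364.742ms (6/7)
8. 3282.675ms @ 54/7 + 364.742ms (6/7)
9. 3647.416ms @ 60/7 + 182.371ms (3/7)
10. 3829.787ms @ 9 + 638.298ms (3/2)
11. 4468.085ms @ 21/2 + 638.298ms (3/2)

note 6 onset = 45/7b = 2735.562ms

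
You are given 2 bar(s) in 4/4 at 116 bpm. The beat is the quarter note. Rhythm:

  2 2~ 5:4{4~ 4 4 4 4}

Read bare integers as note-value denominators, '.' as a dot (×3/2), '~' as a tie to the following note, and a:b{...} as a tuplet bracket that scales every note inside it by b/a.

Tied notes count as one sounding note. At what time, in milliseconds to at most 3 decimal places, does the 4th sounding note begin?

1. 0.0ms @ 0 + 1034.483ms (2)
2. 1034.483ms @ 2 + 1862.069ms (18/5)
3. 2896.552ms @ 28/5 + 413.793ms (4/5)
4. 3310.345ms @ 32/5 + 413.793ms (4/5)
5. 3724.138ms @ 36/5 + 413.793ms (4/5)

note 4 onset = 32/5b = 3310.345ms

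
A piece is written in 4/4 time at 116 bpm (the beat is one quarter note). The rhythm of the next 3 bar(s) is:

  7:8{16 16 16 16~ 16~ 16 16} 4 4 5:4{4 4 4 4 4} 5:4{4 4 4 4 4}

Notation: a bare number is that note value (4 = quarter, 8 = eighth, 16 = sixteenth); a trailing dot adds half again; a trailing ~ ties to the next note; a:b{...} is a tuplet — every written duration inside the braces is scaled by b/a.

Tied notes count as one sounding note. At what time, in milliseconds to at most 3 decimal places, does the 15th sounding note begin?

1. 0.0ms @ 0 + 147.783ms (2/7)
2. 147.783ms @ 2/7 + 147.783ms (2/7)
3. 295.567ms @ 4/7 + 147.783ms (2/7)
4. 443.35ms @ 6/7 + 443.35ms (6/7)
5. 886.7ms @ 12/7 + 147.783ms (2/7)
6. 1034.483ms @ 2 + 517.241ms (1)
7. 1551.724ms @ 3 + 517.241ms (1)
8. 2068.966ms @ 4 + 413.793ms (4/5)
9. 2482.759ms @ 24/5 + 413.793ms (4/5)
10. 2896.552ms @ 28/5 + 413.793ms (4/5)
11. 3310.345ms @ 32/5 + 413.793ms (4/5)
12. 3724.138ms @ 36/5 + 413.793ms (4/5)
13. 4137.931ms @ 8 + 413.793ms (4/5)
14. 4551.724ms @ 44/5 + 413.793ms (4/5)
15. 4965.517ms @ 48/5 + 413.793ms (4/5)
16. 5379.31ms @ 52/5 + 413.793ms (4/5)
17. 5793.103ms @ 56/5 + 413.793ms (4/5)

note 15 onset = 48/5b = 4965.517ms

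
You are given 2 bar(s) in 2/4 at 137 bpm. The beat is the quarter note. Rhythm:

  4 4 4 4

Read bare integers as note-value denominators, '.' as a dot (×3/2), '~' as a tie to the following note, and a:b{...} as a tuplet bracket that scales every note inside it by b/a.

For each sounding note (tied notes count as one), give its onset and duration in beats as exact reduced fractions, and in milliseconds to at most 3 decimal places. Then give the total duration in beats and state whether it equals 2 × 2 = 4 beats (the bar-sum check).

1) 0.0ms=0b +437.956ms=1b
2) 437.956ms=1b +437.956ms=1b
3) 875.912ms=2b +437.956ms=1b
4) 1313.869ms=3b +437.956ms=1b
Σ=4b of 4 (137bpm 2/4) — PASS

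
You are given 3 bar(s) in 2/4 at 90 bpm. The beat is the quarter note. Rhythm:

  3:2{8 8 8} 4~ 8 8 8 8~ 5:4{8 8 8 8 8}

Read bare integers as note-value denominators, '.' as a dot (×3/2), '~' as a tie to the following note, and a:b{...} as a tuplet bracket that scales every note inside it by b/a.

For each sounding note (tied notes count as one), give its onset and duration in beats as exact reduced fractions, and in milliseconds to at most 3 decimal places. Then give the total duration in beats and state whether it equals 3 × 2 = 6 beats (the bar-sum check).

1) 0.0ms=0b +222.222ms=1/3b
2) 222.222ms=1/3b +222.222ms=1/3b
3) 444.444ms=2/3b +222.222ms=1/3b
4) 666.667ms=1b +1000.0ms=3/2b
5) 1666.667ms=5/2b +333.333ms=1/2b
6) 2000.0ms=3b +333.333ms=1/2b
7) 2333.333ms=7/2b +600.0ms=9/10b
8) 2933.333ms=22/5b +266.667ms=2/5b
9) 3200.0ms=24/5b +266.667ms=2/5b
10) 3466.667ms=26/5b +266.667ms=2/5b
11) 3733.333ms=28/5b +266.667ms=2/5b
Σ=6b of 6 (90bpm 2/4) — PASS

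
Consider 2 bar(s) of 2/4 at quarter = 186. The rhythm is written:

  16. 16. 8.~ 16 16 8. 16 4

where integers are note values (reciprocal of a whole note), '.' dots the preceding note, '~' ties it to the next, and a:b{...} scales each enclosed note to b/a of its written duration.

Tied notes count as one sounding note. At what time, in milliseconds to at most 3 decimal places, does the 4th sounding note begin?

1. 0.0ms @ 0 + 120.968ms (3/8)
2. 120.968ms @ 3/8 + 120.968ms (3/8)
3. 241.935ms @ 3/4 + 322.581ms (1)
4. 564.516ms @ 7/4 + 80.645ms (1/4)
5. 645.161ms @ 2 + 241.935ms (3/4)
6. 887.097ms @ 11/4 + 80.645ms (1/4)
7. 967.742ms @ 3 + 322.581ms (1)

note 4 onset = 7/4b = 564.516ms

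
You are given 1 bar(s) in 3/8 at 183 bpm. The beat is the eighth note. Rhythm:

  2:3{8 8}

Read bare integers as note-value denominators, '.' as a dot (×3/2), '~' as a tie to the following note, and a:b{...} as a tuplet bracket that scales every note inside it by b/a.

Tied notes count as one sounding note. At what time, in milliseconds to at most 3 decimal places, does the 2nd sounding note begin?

note 2 onset = 3/2b = 491.803ms

1. 0.0ms @ 0 + 491.803ms (3/2)
2. 491.803ms @ 3/2 + 491.803ms (3/2)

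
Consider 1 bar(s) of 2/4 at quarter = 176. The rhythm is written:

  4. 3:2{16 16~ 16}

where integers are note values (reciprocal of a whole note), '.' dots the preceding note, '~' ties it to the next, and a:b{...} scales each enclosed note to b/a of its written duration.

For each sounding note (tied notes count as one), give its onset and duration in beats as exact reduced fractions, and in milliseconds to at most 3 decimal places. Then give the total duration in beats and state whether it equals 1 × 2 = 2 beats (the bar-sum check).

1) 0.0ms=0b +511.364ms=3/2b
2) 511.364ms=3/2b +56.818ms=1/6b
3) 568.182ms=5/3b +113.636ms=1/3b
Σ=2b of 2 (176bpm 2/4) — PASS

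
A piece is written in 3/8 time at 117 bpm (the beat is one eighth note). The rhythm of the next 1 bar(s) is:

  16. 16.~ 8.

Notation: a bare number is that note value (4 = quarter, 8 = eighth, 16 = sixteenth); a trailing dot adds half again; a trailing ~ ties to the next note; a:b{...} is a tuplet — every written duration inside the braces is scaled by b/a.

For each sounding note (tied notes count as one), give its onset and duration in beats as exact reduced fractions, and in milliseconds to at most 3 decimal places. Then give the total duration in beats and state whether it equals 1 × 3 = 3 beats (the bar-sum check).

1) 0.0ms=0b +384.615ms=3/4b
2) 384.615ms=3/4b +1153.846ms=9/4b
Σ=3b of 3 (117bpm 3/8) — PASS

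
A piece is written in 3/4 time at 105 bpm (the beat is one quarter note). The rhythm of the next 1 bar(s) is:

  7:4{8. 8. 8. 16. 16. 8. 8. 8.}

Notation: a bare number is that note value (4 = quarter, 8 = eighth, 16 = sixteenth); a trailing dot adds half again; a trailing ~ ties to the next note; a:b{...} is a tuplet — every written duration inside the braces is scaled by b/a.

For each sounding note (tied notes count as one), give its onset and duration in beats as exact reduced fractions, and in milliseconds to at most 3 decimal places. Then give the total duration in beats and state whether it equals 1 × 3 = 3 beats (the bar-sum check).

1) 0.0ms=0b +244.898ms=3/7b
2) 244.898ms=3/7b +244.898ms=3/7b
3) 489.796ms=6/7b +244.898ms=3/7b
4) 734.694ms=9/7b +122.449ms=3/14b
5) 857.143ms=3/2b +122.449ms=3/14b
6) 979.592ms=12/7b +244.898ms=3/7b
7) 1224.49ms=15/7b +244.898ms=3/7b
8) 1469.388ms=18/7b +244.898ms=3/7b
Σ=3b of 3 (105bpm 3/4) — PASS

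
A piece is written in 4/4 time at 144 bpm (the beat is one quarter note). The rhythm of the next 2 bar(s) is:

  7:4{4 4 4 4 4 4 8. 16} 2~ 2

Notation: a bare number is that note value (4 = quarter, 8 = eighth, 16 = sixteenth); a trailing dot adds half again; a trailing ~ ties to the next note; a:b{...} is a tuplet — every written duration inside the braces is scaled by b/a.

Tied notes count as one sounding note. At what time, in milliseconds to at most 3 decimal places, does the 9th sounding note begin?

note 9 onset = 4b = 1666.667ms

1. 0.0ms @ 0 + 238.095ms (4/7)
2. 238.095ms @ 4/7 + 238.095ms (4/7)
3. 476.19ms @ 8/7 + 238.095ms (4/7)
4. 714.286ms @ 12/7 + 238.095ms (4/7)
5. 952.381ms @ 16/7 + 238.095ms (4/7)
6. 1190.476ms @ 20/7 + 238.095ms (4/7)
7. 1428.571ms @ 24/7 + 178.571ms (3/7)
8. 1607.143ms @ 27/7 + 59.524ms (1/7)
9. 1666.667ms @ 4 + 1666.667ms (4)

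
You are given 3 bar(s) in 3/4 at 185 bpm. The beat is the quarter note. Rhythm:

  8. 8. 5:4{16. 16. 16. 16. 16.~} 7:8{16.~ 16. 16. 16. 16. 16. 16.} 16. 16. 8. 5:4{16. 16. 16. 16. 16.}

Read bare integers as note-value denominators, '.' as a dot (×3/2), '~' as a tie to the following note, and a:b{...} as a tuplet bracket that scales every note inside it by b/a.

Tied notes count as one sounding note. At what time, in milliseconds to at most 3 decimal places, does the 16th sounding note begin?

note 16 onset = 15/2b = 2432.432ms

1. 0.0ms @ 0 + 243.243ms (3/4)
2. 243.243ms @ 3/4 + 243.243ms (3/4)
3. 486.486ms @ 3/2 + 97.297ms (3/10)
4. 583.784ms @ 9/5 + 97.297ms (3/10)
5. 681.081ms @ 21/10 + 97.297ms (3/10)
6. 778.378ms @ 12/5 + 97.297ms (3/10)
7. 875.676ms @ 27/10 + 375.29ms (81/70)
8. 1250.965ms @ 27/7 + 138.996ms (3/7)
9. 1389.961ms @ 30/7 + 138.996ms (3/7)
10. 1528.958ms @ 33/7 + 138.996ms (3/7)
11. 1667.954ms @ 36/7 + 138.996ms (3/7)
12. 1806.95ms @ 39/7 + 138.996ms (3/7)
13. 1945.946ms @ 6 + 121.622ms (3/8)
14. 2067.568ms @ 51/8 + 121.622ms (3/8)
15. 2189.189ms @ 27/4 + 243.243ms (3/4)
16. 2432.432ms @ 15/2 + 97.297ms (3/10)
17. 2529.73ms @ 39/5 + 97.297ms (3/10)
18. 2627.027ms @ 81/10 + 97.297ms (3/10)
19. 2724.324ms @ 42/5 + 97.297ms (3/10)
20. 2821.622ms @ 87/10 + 97.297ms (3/10)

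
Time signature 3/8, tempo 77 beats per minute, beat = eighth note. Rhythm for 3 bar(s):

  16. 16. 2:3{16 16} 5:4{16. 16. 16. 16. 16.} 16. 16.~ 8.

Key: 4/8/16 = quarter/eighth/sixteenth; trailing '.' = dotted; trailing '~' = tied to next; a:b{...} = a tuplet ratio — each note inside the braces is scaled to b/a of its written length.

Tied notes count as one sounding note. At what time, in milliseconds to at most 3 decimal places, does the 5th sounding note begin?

note 5 onset = 3b = 2337.662ms

1. 0.0ms @ 0 + 584.416ms (3/4)
2. 584.416ms @ 3/4 + 584.416ms (3/4)
3. 1168.831ms @ 3/2 + 584.416ms (3/4)
4. 1753.247ms @ 9/4 + 584.416ms (3/4)
5. 2337.662ms @ 3 + 467.532ms (3/5)
6. 2805.195ms @ 18/5 + 467.532ms (3/5)
7. 3272.727ms @ 21/5 + 467.532ms (3/5)
8. 3740.26ms @ 24/5 + 467.532ms (3/5)
9. 4207.792ms @ 27/5 + 467.532ms (3/5)
10. 4675.325ms @ 6 + 584.416ms (3/4)
11. 5259.74ms @ 27/4 + 1753.247ms (9/4)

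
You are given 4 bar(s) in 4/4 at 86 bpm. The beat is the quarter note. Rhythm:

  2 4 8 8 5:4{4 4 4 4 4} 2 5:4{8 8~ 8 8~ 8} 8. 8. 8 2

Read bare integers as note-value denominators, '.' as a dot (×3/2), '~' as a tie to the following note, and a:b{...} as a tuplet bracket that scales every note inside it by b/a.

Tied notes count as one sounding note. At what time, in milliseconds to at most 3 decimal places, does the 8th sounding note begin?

note 8 onset = 32/5b = 4465.116ms

1. 0.0ms @ 0 + 1395.349ms (2)
2. 1395.349ms @ 2 + 697.674ms (1)
3. 2093.023ms @ 3 + 348.837ms (1/2)
4. 2441.86ms @ 7/2 + 348.837ms (1/2)
5. 2790.698ms @ 4 + 558.14ms (4/5)
6. 3348.837ms @ 24/5 + 558.14ms (4/5)
7. 3906.977ms @ 28/5 + 558.14ms (4/5)
8. 4465.116ms @ 32/5 + 558.14ms (4/5)
9. 5023.256ms @ 36/5 + 558.14ms (4/5)
10. 5581.395ms @ 8 + 1395.349ms (2)
11. 6976.744ms @ 10 + 279.07ms (2/5)
12. 7255.814ms @ 52/5 + 558.14ms (4/5)
13. 7813.953ms @ 56/5 + 558.14ms (4/5)
14. 8372.093ms @ 12 + 523.256ms (3/4)
15. 8895.349ms @ 51/4 + 523.256ms (3/4)
16. 9418.605ms @ 27/2 + 348.837ms (1/2)
17. 9767.442ms @ 14 + 1395.349ms (2)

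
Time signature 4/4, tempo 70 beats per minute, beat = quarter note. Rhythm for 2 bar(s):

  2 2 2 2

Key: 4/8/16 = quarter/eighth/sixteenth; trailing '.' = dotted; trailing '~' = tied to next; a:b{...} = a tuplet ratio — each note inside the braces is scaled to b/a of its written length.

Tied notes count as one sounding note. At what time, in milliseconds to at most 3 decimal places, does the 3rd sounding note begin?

1. 0.0ms @ 0 + 1714.286ms (2)
2. 1714.286ms @ 2 + 1714.286ms (2)
3. 3428.571ms @ 4 + 1714.286ms (2)
4. 5142.857ms @ 6 + 1714.286ms (2)

note 3 onset = 4b = 3428.571ms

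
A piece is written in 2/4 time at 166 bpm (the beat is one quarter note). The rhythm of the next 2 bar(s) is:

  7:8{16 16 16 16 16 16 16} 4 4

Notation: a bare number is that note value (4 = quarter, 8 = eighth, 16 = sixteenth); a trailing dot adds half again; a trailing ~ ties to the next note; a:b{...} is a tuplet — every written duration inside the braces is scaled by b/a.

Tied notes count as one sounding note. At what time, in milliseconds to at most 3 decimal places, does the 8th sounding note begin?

1. 0.0ms @ 0 + 103.27ms (2/7)
2. 103.27ms @ 2/7 + 103.27ms (2/7)
3. 206.54ms @ 4/7 + 103.27ms (2/7)
4. 309.811ms @ 6/7 + 103.27ms (2/7)
5. 413.081ms @ 8/7 + 103.27ms (2/7)
6. 516.351ms @ 10/7 + 103.27ms (2/7)
7. 619.621ms @ 12/7 + 103.27ms (2/7)
8. 722.892ms @ 2 + 361.446ms (1)
9. 1084.337ms @ 3 + 361.446ms (1)

note 8 onset = 2b = 722.892ms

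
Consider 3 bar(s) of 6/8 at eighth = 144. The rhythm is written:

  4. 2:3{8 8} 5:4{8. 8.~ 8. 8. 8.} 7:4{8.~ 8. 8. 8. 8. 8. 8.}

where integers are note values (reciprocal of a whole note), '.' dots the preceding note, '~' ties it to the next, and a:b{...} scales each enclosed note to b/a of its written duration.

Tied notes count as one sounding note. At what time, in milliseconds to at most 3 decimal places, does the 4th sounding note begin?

1. 0.0ms @ 0 + 1250.0ms (3)
2. 1250.0ms @ 3 + 625.0ms (3/2)
3. 1875.0ms @ 9/2 + 625.0ms (3/2)
4. 2500.0ms @ 6 + 500.0ms (6/5)
5. 3000.0ms @ 36/5 + 1000.0ms (12/5)
6. 4000.0ms @ 48/5 + 500.0ms (6/5)
7. 4500.0ms @ 54/5 + 500.0ms (6/5)
8. 5000.0ms @ 12 + 714.286ms (12/7)
9. 5714.286ms @ 96/7 + 357.143ms (6/7)
10. 6071.429ms @ 102/7 + 357.143ms (6/7)
11. 6428.571ms @ 108/7 + 357.143ms (6/7)
12. 6785.714ms @ 114/7 + 357.143ms (6/7)
13. 7142.857ms @ 120/7 + 357.143ms (6/7)

note 4 onset = 6b = 2500.0ms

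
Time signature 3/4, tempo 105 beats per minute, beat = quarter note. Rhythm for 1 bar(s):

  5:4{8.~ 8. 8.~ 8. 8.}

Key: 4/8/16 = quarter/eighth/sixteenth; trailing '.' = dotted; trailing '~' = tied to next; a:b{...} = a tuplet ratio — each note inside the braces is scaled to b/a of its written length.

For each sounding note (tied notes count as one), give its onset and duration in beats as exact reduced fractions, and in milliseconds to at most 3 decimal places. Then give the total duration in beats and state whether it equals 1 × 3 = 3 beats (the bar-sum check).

1) 0.0ms=0b +685.714ms=6/5b
2) 685.714ms=6/5b +685.714ms=6/5b
3) 1371.429ms=12/5b +342.857ms=3/5b
Σ=3b of 3 (105bpm 3/4) — PASS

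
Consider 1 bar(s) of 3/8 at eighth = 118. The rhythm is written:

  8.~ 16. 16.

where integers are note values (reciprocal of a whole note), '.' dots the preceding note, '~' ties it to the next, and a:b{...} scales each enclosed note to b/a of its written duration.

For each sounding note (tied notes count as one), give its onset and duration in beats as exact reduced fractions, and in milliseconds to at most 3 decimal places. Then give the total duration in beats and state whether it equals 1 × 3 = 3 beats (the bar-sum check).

1) 0.0ms=0b +1144.068ms=9/4b
2) 1144.068ms=9/4b +381.356ms=3/4b
Σ=3b of 3 (118bpm 3/8) — PASS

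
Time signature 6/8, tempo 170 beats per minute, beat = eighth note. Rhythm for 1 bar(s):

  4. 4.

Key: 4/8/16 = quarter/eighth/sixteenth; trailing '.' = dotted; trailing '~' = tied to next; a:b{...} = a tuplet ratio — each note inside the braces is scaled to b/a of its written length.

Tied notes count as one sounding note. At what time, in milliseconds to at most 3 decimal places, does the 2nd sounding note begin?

1. 0.0ms @ 0 + 1058.824ms (3)
2. 1058.824ms @ 3 + 1058.824ms (3)

note 2 onset = 3b = 1058.824ms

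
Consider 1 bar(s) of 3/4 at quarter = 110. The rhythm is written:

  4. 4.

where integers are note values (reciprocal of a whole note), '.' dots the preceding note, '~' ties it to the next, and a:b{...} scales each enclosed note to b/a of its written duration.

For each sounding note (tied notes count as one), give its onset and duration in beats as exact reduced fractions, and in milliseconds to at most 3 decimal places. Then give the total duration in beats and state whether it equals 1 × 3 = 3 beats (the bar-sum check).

1) 0.0ms=0b +818.182ms=3/2b
2) 818.182ms=3/2b +818.182ms=3/2b
Σ=3b of 3 (110bpm 3/4) — PASS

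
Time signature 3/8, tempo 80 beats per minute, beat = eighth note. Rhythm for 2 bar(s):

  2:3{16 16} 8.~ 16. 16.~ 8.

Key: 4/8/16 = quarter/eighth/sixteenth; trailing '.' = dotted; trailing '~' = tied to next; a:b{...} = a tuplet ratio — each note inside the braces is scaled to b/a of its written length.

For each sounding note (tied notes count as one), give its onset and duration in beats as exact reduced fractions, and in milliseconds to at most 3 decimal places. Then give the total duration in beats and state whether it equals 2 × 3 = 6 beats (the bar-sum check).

1) 0.0ms=0b +562.5ms=3/4b
2) 562.5ms=3/4b +562.5ms=3/4b
3) 1125.0ms=3/2b +1687.5ms=9/4b
4) 2812.5ms=15/4b +1687.5ms=9/4b
Σ=6b of 6 (80bpm 3/8) — PASS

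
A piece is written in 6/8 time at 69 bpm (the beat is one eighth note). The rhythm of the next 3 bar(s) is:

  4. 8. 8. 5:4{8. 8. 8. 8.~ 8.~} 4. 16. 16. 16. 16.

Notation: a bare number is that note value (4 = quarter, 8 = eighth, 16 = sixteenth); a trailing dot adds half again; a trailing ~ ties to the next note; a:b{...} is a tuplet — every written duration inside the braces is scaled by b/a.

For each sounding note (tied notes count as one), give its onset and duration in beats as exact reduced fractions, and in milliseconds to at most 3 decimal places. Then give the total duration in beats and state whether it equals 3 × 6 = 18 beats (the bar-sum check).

1) 0.0ms=0b +2608.696ms=3b
2) 2608.696ms=3b +1304.348ms=3/2b
3) 3913.043ms=9/2b +1304.348ms=3/2b
4) 5217.391ms=6b +1043.478ms=6/5b
5) 6260.87ms=36/5b +1043.478ms=6/5b
6) 7304.348ms=42/5b +1043.478ms=6/5b
7) 8347.826ms=48/5b +4695.652ms=27/5b
8) 13043.478ms=15b +652.174ms=3/4b
9) 13695.652ms=63/4b +652.174ms=3/4b
10) 14347.826ms=33/2b +652.174ms=3/4b
11) 15000.0ms=69/4b +652.174ms=3/4b
Σ=18b of 18 (69bpm 6/8) — PASS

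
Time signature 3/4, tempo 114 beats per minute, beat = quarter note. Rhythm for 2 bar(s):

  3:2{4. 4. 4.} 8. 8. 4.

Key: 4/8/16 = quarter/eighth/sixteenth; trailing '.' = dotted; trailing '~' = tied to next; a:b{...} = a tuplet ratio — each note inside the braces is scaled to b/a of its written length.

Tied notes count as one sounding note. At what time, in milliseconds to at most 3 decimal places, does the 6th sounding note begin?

note 6 onset = 9/2b = 2368.421ms

1. 0.0ms @ 0 + 526.316ms (1)
2. 526.316ms @ 1 + 526.316ms (1)
3. 1052.632ms @ 2 + 526.316ms (1)
4. 1578.947ms @ 3 + 394.737ms (3/4)
5. 1973.684ms @ 15/4 + 394.737ms (3/4)
6. 2368.421ms @ 9/2 + 789.474ms (3/2)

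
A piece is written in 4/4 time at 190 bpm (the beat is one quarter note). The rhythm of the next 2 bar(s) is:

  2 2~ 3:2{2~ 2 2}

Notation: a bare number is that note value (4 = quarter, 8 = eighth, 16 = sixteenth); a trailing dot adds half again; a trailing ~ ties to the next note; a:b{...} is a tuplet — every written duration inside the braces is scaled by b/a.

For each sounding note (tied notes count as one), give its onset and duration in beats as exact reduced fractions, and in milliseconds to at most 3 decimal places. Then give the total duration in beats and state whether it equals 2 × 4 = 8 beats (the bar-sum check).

1) 0.0ms=0b +631.579ms=2b
2) 631.579ms=2b +1473.684ms=14/3b
3) 2105.263ms=20/3b +421.053ms=4/3b
Σ=8b of 8 (190bpm 4/4) — PASS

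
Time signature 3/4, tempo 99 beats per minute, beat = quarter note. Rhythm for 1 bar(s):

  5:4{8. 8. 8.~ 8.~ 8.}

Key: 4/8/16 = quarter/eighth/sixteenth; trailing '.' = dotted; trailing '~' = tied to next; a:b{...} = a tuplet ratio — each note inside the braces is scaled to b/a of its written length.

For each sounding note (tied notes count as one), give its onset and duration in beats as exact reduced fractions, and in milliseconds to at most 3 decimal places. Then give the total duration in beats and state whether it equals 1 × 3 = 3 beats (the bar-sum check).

1) 0.0ms=0b +363.636ms=3/5b
2) 363.636ms=3/5b +363.636ms=3/5b
3) 727.273ms=6/5b +1090.909ms=9/5b
Σ=3b of 3 (99bpm 3/4) — PASS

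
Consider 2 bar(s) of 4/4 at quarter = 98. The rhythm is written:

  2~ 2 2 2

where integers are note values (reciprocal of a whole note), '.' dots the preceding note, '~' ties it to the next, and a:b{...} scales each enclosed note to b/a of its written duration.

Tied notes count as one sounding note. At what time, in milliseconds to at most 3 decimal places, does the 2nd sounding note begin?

1. 0.0ms @ 0 + 2448.98ms (4)
2. 2448.98ms @ 4 + 1224.49ms (2)
3. 3673.469ms @ 6 + 1224.49ms (2)

note 2 onset = 4b = 2448.98ms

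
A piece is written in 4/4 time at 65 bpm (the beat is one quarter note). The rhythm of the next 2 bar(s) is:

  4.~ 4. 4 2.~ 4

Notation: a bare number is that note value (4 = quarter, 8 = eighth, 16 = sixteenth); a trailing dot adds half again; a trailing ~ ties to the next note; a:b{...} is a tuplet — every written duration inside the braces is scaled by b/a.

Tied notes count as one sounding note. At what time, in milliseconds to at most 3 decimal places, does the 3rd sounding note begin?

note 3 onset = 4b = 3692.308ms

1. 0.0ms @ 0 + 2769.231ms (3)
2. 2769.231ms @ 3 + 923.077ms (1)
3. 3692.308ms @ 4 + 3692.308ms (4)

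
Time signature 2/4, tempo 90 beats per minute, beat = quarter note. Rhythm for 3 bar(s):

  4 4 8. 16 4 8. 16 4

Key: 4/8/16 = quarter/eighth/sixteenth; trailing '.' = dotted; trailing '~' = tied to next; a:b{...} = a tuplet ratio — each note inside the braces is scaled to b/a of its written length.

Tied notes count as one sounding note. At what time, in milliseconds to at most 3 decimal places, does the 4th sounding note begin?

note 4 onset = 11/4b = 1833.333ms

1. 0.0ms @ 0 + 666.667ms (1)
2. 666.667ms @ 1 + 666.667ms (1)
3. 1333.333ms @ 2 + 500.0ms (3/4)
4. 1833.333ms @ 11/4 + 166.667ms (1/4)
5. 2000.0ms @ 3 + 666.667ms (1)
6. 2666.667ms @ 4 + 500.0ms (3/4)
7. 3166.667ms @ 19/4 + 166.667ms (1/4)
8. 3333.333ms @ 5 + 666.667ms (1)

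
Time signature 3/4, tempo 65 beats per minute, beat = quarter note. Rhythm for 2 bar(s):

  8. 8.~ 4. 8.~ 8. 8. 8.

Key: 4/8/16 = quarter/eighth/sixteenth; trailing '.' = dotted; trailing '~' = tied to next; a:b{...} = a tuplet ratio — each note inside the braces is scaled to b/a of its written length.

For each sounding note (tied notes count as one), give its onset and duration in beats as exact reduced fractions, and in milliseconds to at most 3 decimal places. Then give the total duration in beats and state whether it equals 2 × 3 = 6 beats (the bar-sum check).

1) 0.0ms=0b +692.308ms=3/4b
2) 692.308ms=3/4b +2076.923ms=9/4b
3) 2769.231ms=3b +1384.615ms=3/2b
4) 4153.846ms=9/2b +692.308ms=3/4b
5) 4846.154ms=21/4b +692.308ms=3/4b
Σ=6b of 6 (65bpm 3/4) — PASS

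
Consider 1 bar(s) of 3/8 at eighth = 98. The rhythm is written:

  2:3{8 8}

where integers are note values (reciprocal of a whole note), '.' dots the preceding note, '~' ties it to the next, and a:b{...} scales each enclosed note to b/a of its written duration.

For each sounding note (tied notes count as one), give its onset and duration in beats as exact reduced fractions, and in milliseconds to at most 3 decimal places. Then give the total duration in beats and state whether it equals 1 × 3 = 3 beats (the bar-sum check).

1) 0.0ms=0b +918.367ms=3/2b
2) 918.367ms=3/2b +918.367ms=3/2b
Σ=3b of 3 (98bpm 3/8) — PASS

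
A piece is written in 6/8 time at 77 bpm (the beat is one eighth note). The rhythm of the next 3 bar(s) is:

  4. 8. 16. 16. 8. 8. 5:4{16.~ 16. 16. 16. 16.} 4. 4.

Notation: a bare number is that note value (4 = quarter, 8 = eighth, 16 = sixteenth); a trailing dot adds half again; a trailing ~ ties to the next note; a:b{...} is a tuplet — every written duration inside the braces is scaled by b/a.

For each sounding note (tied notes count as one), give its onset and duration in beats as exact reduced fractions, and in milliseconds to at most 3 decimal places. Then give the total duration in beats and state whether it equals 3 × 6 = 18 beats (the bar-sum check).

1) 0.0ms=0b +2337.662ms=3b
2) 2337.662ms=3b +1168.831ms=3/2b
3) 3506.494ms=9/2b +584.416ms=3/4b
4) 4090.909ms=21/4b +584.416ms=3/4b
5) 4675.325ms=6b +1168.831ms=3/2b
6) 5844.156ms=15/2b +1168.831ms=3/2b
7) 7012.987ms=9b +935.065ms=6/5b
8) 7948.052ms=51/5b +467.532ms=3/5b
9) 8415.584ms=54/5b +467.532ms=3/5b
10) 8883.117ms=57/5b +467.532ms=3/5b
11) 9350.649ms=12b +2337.662ms=3b
12) 11688.312ms=15b +2337.662ms=3b
Σ=18b of 18 (77bpm 6/8) — PASS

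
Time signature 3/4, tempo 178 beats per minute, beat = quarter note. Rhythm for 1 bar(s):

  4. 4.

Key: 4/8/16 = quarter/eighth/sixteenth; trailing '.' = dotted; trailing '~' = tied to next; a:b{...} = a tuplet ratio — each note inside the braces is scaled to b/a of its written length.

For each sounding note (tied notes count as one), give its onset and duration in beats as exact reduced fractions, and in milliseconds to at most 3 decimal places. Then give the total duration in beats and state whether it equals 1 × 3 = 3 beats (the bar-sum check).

1) 0.0ms=0b +505.618ms=3/2b
2) 505.618ms=3/2b +505.618ms=3/2b
Σ=3b of 3 (178bpm 3/4) — PASS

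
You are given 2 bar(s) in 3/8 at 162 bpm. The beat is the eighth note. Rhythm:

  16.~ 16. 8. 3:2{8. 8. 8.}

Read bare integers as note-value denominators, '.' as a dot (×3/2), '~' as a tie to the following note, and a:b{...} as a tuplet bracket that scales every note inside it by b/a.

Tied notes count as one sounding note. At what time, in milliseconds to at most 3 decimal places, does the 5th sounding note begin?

1. 0.0ms @ 0 + 555.556ms (3/2)
2. 555.556ms @ 3/2 + 555.556ms (3/2)
3. 1111.111ms @ 3 + 370.37ms (1)
4. 1481.481ms @ 4 + 370.37ms (1)
5. 1851.852ms @ 5 + 370.37ms (1)

note 5 onset = 5b = 1851.852ms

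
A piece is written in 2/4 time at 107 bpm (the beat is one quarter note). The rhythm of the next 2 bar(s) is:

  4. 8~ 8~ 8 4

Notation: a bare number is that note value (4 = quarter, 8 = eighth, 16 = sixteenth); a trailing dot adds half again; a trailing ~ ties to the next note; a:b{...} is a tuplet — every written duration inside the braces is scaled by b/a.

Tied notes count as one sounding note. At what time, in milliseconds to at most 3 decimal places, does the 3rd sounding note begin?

note 3 onset = 3b = 1682.243ms

1. 0.0ms @ 0 + 841.121ms (3/2)
2. 841.121ms @ 3/2 + 841.121ms (3/2)
3. 1682.243ms @ 3 + 560.748ms (1)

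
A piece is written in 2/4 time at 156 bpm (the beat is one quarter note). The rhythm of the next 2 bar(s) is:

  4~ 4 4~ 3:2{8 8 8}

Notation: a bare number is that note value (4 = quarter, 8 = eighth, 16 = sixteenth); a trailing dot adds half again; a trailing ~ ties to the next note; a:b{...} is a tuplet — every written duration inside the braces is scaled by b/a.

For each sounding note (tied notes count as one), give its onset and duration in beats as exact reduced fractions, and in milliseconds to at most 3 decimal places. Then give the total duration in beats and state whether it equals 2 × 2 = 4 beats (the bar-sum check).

1) 0.0ms=0b +769.231ms=2b
2) 769.231ms=2b +512.821ms=4/3b
3) 1282.051ms=10/3b +128.205ms=1/3b
4) 1410.256ms=11/3b +128.205ms=1/3b
Σ=4b of 4 (156bpm 2/4) — PASS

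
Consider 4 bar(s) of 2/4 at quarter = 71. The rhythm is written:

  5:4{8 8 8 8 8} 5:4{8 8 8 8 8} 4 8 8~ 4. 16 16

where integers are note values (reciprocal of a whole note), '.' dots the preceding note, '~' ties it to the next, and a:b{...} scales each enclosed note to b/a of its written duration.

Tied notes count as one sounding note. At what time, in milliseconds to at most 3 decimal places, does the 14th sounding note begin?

note 14 onset = 15/2b = 6338.028ms

1. 0.0ms @ 0 + 338.028ms (2/5)
2. 338.028ms @ 2/5 + 338.028ms (2/5)
3. 676.056ms @ 4/5 + 338.028ms (2/5)
4. 1014.085ms @ 6/5 + 338.028ms (2/5)
5. 1352.113ms @ 8/5 + 338.028ms (2/5)
6. 1690.141ms @ 2 + 338.028ms (2/5)
7. 2028.169ms @ 12/5 + 338.028ms (2/5)
8. 2366.197ms @ 14/5 + 338.028ms (2/5)
9. 2704.225ms @ 16/5 + 338.028ms (2/5)
10. 3042.254ms @ 18/5 + 338.028ms (2/5)
11. 3380.282ms @ 4 + 845.07ms (1)
12. 4225.352ms @ 5 + 422.535ms (1/2)
13. 4647.887ms @ 11/2 + 1690.141ms (2)
14. 6338.028ms @ 15/2 + 211.268ms (1/4)
15. 6549.296ms @ 31/4 + 211.268ms (1/4)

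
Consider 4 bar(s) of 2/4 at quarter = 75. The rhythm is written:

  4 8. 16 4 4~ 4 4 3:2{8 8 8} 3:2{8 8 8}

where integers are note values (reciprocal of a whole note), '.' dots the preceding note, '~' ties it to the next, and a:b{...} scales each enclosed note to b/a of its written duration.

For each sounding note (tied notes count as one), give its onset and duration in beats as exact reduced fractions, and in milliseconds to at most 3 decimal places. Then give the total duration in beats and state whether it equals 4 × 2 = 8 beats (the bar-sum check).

1) 0.0ms=0b +800.0ms=1b
2) 800.0ms=1b +600.0ms=3/4b
3) 1400.0ms=7/4b +200.0ms=1/4b
4) 1600.0ms=2b +800.0ms=1b
5) 2400.0ms=3b +1600.0ms=2b
6) 4000.0ms=5b +800.0ms=1b
7) 4800.0ms=6b +266.667ms=1/3b
8) 5066.667ms=19/3b +266.667ms=1/3b
9) 5333.333ms=20/3b +266.667ms=1/3b
10) 5600.0ms=7b +266.667ms=1/3b
11) 5866.667ms=22/3b +266.667ms=1/3b
12) 6133.333ms=23/3b +266.667ms=1/3b
Σ=8b of 8 (75bpm 2/4) — PASS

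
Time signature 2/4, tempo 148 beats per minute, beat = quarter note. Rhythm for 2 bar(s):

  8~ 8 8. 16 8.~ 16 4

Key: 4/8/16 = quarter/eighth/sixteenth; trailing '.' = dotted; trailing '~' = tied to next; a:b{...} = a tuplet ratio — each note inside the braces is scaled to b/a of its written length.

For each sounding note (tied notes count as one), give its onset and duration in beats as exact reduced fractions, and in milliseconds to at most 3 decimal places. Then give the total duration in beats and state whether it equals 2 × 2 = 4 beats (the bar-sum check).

1) 0.0ms=0b +405.405ms=1b
2) 405.405ms=1b +304.054ms=3/4b
3) 709.459ms=7/4b +101.351ms=1/4b
4) 810.811ms=2b +405.405ms=1b
5) 1216.216ms=3b +405.405ms=1b
Σ=4b of 4 (148bpm 2/4) — PASS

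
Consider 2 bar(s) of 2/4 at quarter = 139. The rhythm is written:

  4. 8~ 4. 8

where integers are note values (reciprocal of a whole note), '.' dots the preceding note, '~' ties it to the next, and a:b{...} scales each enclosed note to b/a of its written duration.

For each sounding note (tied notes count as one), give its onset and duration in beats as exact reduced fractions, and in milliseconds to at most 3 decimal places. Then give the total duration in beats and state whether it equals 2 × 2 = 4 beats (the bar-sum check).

1) 0.0ms=0b +647.482ms=3/2b
2) 647.482ms=3/2b +863.309ms=2b
3) 1510.791ms=7/2b +215.827ms=1/2b
Σ=4b of 4 (139bpm 2/4) — PASS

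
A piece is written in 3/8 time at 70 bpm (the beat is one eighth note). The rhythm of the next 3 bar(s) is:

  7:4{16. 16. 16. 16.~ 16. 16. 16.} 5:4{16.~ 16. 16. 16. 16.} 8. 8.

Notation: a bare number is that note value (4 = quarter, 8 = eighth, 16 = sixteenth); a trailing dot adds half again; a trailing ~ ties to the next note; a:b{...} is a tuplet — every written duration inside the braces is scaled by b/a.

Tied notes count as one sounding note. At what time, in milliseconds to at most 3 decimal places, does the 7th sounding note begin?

1. 0.0ms @ 0 + 367.347ms (3/7)
2. 367.347ms @ 3/7 + 367.347ms (3/7)
3. 734.694ms @ 6/7 + 367.347ms (3/7)
4. 1102.041ms @ 9/7 + 734.694ms (6/7)
5. 1836.735ms @ 15/7 + 367.347ms (3/7)
6. 2204.082ms @ 18/7 + 367.347ms (3/7)
7. 2571.429ms @ 3 + 1028.571ms (6/5)
8. 3600.0ms @ 21/5 + 514.286ms (3/5)
9. 4114.286ms @ 24/5 + 514.286ms (3/5)
10. 4628.571ms @ 27/5 + 514.286ms (3/5)
11. 5142.857ms @ 6 + 1285.714ms (3/2)
12. 6428.571ms @ 15/2 + 1285.714ms (3/2)

note 7 onset = 3b = 2571.429ms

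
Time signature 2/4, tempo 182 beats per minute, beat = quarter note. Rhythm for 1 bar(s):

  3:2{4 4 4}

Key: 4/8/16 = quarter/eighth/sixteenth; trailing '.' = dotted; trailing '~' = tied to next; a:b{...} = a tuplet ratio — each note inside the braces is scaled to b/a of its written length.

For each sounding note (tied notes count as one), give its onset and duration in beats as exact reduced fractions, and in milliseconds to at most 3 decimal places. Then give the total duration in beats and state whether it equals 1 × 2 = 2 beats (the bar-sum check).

1) 0.0ms=0b +219.78ms=2/3b
2) 219.78ms=2/3b +219.78ms=2/3b
3) 439.56ms=4/3b +219.78ms=2/3b
Σ=2b of 2 (182bpm 2/4) — PASS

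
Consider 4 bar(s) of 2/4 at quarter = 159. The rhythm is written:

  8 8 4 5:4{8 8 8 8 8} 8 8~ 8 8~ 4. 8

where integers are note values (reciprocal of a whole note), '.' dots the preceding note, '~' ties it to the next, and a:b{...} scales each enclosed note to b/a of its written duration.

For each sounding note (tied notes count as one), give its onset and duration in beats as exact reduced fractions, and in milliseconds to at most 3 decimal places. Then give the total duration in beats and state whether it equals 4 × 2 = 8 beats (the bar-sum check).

1) 0.0ms=0b +188.679ms=1/2b
2) 188.679ms=1/2b +188.679ms=1/2b
3) 377.358ms=1b +377.358ms=1b
4) 754.717ms=2b +150.943ms=2/5b
5) 905.66ms=12/5b +150.943ms=2/5b
6) 1056.604ms=14/5b +150.943ms=2/5b
7) 1207.547ms=16/5b +150.943ms=2/5b
8) 1358.491ms=18/5b +150.943ms=2/5b
9) 1509.434ms=4b +188.679ms=1/2b
10) 1698.113ms=9/2b +377.358ms=1b
11) 2075.472ms=11/2b +754.717ms=2b
12) 2830.189ms=15/2b +188.679ms=1/2b
Σ=8b of 8 (159bpm 2/4) — PASS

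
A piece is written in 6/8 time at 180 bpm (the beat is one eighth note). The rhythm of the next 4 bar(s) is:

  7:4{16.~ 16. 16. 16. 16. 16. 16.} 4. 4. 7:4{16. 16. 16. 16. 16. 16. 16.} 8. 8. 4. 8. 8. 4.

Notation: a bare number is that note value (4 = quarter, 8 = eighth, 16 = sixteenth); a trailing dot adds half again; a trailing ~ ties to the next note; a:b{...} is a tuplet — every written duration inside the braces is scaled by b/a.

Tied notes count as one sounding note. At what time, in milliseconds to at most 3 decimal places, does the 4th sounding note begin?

1. 0.0ms @ 0 + 285.714ms (6/7)
2. 285.714ms @ 6/7 + 142.857ms (3/7)
3. 428.571ms @ 9/7 + 142.857ms (3/7)
4. 571.429ms @ 12/7 + 142.857ms (3/7)
5. 714.286ms @ 15/7 + 142.857ms (3/7)
6. 857.143ms @ 18/7 + 142.857ms (3/7)
7. 1000.0ms @ 3 + 1000.0ms (3)
8. 2000.0ms @ 6 + 1000.0ms (3)
9. 3000.0ms @ 9 + 142.857ms (3/7)
10. 3142.857ms @ 66/7 + 142.857ms (3/7)
11. 3285.714ms @ 69/7 + 142.857ms (3/7)
12. 3428.571ms @ 72/7 + 142.857ms (3/7)
13. 3571.429ms @ 75/7 + 142.857ms (3/7)
14. 3714.286ms @ 78/7 + 142.857ms (3/7)
15. 3857.143ms @ 81/7 + 142.857ms (3/7)
16. 4000.0ms @ 12 + 500.0ms (3/2)
17. 4500.0ms @ 27/2 + 500.0ms (3/2)
18. 5000.0ms @ 15 + 1000.0ms (3)
19. 6000.0ms @ 18 + 500.0ms (3/2)
20. 6500.0ms @ 39/2 + 500.0ms (3/2)
21. 7000.0ms @ 21 + 1000.0ms (3)

note 4 onset = 12/7b = 571.429ms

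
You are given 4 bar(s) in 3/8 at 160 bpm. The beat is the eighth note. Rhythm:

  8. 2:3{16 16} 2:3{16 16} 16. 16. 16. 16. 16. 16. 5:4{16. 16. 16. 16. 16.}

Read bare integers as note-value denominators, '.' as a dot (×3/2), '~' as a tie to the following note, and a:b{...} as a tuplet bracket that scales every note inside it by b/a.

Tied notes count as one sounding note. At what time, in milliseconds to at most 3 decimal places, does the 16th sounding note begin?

note 16 onset = 57/5b = 4275.0ms

1. 0.0ms @ 0 + 562.5ms (3/2)
2. 562.5ms @ 3/2 + 281.25ms (3/4)
3. 843.75ms @ 9/4 + 281.25ms (3/4)
4. 1125.0ms @ 3 + 281.25ms (3/4)
5. 1406.25ms @ 15/4 + 281.25ms (3/4)
6. 1687.5ms @ 9/2 + 281.25ms (3/4)
7. 1968.75ms @ 21/4 + 281.25ms (3/4)
8. 2250.0ms @ 6 + 281.25ms (3/4)
9. 2531.25ms @ 27/4 + 281.25ms (3/4)
10. 2812.5ms @ 15/2 + 281.25ms (3/4)
11. 3093.75ms @ 33/4 + 281.25ms (3/4)
12. 3375.0ms @ 9 + 225.0ms (3/5)
13. 3600.0ms @ 48/5 + 225.0ms (3/5)
14. 3825.0ms @ 51/5 + 225.0ms (3/5)
15. 4050.0ms @ 54/5 + 225.0ms (3/5)
16. 4275.0ms @ 57/5 + 225.0ms (3/5)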